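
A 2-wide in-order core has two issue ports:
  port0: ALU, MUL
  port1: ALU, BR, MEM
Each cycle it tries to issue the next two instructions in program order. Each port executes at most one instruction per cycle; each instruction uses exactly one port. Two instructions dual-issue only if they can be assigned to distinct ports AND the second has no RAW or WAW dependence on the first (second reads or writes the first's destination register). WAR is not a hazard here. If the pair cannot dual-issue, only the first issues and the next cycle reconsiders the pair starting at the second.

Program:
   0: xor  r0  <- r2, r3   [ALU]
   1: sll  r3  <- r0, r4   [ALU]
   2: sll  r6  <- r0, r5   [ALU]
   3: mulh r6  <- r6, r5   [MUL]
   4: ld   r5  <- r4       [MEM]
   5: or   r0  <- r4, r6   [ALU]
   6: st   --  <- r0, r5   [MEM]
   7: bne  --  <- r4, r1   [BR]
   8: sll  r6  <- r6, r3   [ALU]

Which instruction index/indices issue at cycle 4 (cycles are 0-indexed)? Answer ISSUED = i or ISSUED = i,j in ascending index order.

ISSUED = 6

0. xor @i0  | RAW r0
1. sll sll @i1/i2  | pair
2. mulh ld @i3/i4  | pair
3. or @i5  | RAW r0
4. st @i6  | no-port MEM/BR
5. bne sll @i7/i8  | pair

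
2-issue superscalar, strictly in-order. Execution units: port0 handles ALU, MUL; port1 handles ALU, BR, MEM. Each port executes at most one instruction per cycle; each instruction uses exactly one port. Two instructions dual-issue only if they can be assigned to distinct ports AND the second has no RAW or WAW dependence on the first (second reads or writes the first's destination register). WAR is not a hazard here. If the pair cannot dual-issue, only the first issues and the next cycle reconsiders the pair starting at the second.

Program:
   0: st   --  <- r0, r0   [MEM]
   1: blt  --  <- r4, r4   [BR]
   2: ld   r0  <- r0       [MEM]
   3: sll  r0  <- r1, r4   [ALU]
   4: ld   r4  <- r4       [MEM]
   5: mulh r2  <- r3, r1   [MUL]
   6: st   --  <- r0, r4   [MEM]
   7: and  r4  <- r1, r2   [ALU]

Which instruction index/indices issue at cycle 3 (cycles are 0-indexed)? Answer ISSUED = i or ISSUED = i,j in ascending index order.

ISSUED = 3,4

#0 head=0: st i0 no-port MEM/BR
#1 head=1: blt i1 no-port BR/MEM
#2 head=2: ld i2 WAW r0
#3 head=3: sll+ld i3/i4 pair
#4 head=5: mulh+st i5/i6 pair
#5 head=7: and i7 tail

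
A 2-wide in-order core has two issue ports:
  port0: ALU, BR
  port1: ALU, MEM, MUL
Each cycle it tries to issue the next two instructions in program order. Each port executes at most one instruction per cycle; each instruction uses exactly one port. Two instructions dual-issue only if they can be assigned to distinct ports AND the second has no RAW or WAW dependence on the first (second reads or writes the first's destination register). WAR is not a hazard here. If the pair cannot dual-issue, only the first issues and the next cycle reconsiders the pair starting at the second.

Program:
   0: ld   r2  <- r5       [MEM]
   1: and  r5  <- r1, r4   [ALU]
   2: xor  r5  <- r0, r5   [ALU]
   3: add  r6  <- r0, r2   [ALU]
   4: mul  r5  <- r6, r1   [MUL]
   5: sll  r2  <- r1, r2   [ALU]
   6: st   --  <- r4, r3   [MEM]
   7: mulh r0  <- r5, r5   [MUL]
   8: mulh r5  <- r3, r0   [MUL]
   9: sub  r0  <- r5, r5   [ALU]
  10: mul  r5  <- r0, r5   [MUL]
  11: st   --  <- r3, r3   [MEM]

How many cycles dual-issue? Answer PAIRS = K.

PAIRS = 3

0. ld;and @i0/i1  | pair
1. xor;add @i2/i3  | pair
2. mul;sll @i4/i5  | pair
3. st @i6  | no-port MEM/MUL
4. mulh @i7  | no-port MUL/MUL
5. mulh @i8  | RAW r5
6. sub @i9  | RAW r0
7. mul @i10  | no-port MUL/MEM
8. st @i11  | tail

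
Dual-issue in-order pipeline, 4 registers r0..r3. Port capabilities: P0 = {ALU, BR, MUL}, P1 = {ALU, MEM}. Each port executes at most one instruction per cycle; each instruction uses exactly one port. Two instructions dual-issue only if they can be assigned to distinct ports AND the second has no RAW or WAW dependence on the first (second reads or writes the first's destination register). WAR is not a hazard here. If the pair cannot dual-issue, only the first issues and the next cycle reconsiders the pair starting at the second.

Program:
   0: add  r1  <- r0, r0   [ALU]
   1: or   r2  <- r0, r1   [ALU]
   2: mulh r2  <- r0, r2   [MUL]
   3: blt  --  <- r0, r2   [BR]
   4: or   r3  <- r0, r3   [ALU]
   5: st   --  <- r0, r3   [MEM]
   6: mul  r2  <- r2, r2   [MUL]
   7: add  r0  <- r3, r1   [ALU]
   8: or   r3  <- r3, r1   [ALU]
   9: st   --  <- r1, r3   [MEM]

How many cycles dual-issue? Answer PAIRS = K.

PAIRS = 3

  cy0 -> i0 (add) RAW r1
  cy1 -> i1 (or) RAW+WAW r2
  cy2 -> i2 (mulh) no-port MUL/BR
  cy3 -> i3&i4 (blt+or) pair
  cy4 -> i5&i6 (st+mul) pair
  cy5 -> i7&i8 (add+or) pair
  cy6 -> i9 (st) tail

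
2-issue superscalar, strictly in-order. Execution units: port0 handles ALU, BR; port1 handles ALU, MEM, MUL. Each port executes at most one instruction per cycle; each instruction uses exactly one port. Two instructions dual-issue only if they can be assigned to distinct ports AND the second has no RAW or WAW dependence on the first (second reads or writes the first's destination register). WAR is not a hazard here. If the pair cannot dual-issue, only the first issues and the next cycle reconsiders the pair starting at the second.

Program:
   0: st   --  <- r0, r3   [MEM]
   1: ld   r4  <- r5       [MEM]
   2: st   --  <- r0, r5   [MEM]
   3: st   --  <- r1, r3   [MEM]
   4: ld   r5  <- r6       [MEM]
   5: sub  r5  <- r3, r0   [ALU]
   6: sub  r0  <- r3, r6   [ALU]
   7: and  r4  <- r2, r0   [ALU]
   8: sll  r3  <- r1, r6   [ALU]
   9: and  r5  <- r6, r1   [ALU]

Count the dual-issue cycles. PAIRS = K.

PAIRS = 2

#0 head=0: st.MEM i0 no-port MEM/MEM
#1 head=1: ld.MEM i1 no-port MEM/MEM
#2 head=2: st.MEM i2 no-port MEM/MEM
#3 head=3: st.MEM i3 no-port MEM/MEM
#4 head=4: ld.MEM i4 WAW r5
#5 head=5: sub.ALU;sub.ALU i5/i6 pair
#6 head=7: and.ALU;sll.ALU i7/i8 pair
#7 head=9: and.ALU i9 tail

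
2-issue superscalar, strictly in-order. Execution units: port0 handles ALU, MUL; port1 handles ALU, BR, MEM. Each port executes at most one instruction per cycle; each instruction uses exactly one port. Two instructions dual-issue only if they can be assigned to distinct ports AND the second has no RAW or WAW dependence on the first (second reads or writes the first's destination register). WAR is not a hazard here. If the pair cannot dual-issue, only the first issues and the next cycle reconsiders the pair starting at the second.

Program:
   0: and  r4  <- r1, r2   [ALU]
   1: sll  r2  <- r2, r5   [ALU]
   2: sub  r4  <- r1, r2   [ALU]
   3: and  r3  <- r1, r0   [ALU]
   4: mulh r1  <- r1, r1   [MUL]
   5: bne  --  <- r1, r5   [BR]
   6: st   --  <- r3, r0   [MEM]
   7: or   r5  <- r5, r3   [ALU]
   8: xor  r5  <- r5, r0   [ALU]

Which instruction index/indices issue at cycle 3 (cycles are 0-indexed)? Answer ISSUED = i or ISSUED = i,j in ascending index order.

ISSUED = 5

  cy0 -> i0,i1 (and sll) pair
  cy1 -> i2,i3 (sub and) pair
  cy2 -> i4 (mulh) RAW r1
  cy3 -> i5 (bne) no-port BR/MEM
  cy4 -> i6,i7 (st or) pair
  cy5 -> i8 (xor) tail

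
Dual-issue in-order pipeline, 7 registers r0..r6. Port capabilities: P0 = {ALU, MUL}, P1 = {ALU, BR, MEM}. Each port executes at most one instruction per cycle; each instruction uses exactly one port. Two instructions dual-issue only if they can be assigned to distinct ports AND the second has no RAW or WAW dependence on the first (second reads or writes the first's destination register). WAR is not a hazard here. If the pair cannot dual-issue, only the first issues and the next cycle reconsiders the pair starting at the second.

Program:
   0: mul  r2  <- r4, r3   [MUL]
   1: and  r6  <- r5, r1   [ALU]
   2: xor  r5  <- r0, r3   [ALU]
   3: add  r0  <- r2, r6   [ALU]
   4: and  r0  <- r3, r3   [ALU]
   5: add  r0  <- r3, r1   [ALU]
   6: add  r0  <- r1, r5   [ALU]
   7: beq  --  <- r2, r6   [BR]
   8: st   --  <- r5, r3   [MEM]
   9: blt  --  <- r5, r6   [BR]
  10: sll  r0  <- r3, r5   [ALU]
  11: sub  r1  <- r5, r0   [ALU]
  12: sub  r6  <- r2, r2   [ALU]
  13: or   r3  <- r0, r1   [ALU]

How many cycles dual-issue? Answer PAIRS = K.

PAIRS = 5

0. mul;and @i0/i1  | pair
1. xor;add @i2/i3  | pair
2. and @i4  | WAW r0
3. add @i5  | WAW r0
4. add;beq @i6/i7  | pair
5. st @i8  | no-port MEM/BR
6. blt;sll @i9/i10  | pair
7. sub;sub @i11/i12  | pair
8. or @i13  | tail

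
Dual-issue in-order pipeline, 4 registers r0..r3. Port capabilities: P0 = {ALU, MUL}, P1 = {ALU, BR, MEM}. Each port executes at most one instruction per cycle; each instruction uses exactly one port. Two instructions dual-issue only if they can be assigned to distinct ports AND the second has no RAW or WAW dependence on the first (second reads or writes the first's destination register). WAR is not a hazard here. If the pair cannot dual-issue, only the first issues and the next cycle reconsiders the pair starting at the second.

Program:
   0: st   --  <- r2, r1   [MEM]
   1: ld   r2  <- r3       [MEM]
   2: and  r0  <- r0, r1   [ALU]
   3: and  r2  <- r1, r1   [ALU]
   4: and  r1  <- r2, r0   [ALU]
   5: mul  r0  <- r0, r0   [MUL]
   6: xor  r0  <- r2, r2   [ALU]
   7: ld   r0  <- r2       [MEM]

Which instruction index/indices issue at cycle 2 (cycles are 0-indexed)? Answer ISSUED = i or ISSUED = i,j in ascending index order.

ISSUED = 3

t=0 i0:st.MEM ; no-port MEM/MEM
t=1 i1,i2:ld.MEM and.ALU ; 2-wide
t=2 i3:and.ALU ; RAW r2
t=3 i4,i5:and.ALU mul.MUL ; 2-wide
t=4 i6:xor.ALU ; WAW r0
t=5 i7:ld.MEM ; tail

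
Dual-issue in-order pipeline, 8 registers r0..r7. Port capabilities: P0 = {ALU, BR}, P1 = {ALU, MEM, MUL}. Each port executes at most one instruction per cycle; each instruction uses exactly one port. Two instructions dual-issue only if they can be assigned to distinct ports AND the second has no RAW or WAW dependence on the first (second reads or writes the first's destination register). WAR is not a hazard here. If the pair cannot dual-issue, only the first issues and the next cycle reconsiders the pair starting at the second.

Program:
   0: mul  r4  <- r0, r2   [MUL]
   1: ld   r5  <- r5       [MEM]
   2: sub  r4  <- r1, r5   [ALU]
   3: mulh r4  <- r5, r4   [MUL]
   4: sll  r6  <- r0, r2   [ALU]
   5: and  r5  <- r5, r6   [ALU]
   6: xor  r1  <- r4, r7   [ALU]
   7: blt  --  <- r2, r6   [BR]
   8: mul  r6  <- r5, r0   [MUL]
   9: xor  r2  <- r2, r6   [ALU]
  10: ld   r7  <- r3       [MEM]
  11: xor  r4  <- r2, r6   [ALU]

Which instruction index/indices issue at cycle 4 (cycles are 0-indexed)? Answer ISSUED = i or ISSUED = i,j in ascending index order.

[0] i0  mul  -- no-port MUL/MEM
[1] i1  ld  -- RAW r5
[2] i2  sub  -- RAW+WAW r4
[3] i3+i4  mulh/sll  -- pair
[4] i5+i6  and/xor  -- pair
[5] i7+i8  blt/mul  -- pair
[6] i9+i10  xor/ld  -- pair
[7] i11  xor  -- tail

ISSUED = 5,6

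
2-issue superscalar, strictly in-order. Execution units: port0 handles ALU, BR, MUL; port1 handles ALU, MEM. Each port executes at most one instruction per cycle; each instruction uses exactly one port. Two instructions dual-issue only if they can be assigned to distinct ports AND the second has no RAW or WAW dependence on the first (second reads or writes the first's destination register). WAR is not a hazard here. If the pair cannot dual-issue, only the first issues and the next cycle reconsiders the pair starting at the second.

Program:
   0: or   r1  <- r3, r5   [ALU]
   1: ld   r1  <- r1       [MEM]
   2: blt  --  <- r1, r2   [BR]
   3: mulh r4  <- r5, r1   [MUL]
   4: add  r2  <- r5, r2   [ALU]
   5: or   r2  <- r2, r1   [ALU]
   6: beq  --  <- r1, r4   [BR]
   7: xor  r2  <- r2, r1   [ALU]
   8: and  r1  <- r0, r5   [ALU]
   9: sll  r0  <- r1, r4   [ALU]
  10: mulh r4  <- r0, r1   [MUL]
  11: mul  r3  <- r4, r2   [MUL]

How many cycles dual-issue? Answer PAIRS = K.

t=0 i0:or ; RAW+WAW r1
t=1 i1:ld ; RAW r1
t=2 i2:blt ; no-port BR/MUL
t=3 i3+i4:mulh+add ; pair
t=4 i5+i6:or+beq ; pair
t=5 i7+i8:xor+and ; pair
t=6 i9:sll ; RAW r0
t=7 i10:mulh ; no-port MUL/MUL
t=8 i11:mul ; tail

PAIRS = 3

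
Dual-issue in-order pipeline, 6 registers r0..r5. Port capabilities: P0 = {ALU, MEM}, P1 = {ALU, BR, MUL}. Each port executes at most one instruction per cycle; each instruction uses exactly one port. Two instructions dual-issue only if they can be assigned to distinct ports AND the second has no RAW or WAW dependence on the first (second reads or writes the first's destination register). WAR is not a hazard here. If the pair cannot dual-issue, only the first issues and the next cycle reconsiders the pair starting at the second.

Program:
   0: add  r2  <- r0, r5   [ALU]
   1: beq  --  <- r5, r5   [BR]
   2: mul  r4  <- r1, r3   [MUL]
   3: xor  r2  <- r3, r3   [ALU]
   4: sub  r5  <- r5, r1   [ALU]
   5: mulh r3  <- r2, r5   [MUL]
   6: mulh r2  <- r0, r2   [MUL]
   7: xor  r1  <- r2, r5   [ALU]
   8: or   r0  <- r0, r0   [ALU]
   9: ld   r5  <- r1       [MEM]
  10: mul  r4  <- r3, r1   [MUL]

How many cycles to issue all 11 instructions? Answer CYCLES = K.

[0] i0/i1  add beq  -- dual
[1] i2/i3  mul xor  -- dual
[2] i4  sub  -- RAW r5
[3] i5  mulh  -- no-port MUL/MUL
[4] i6  mulh  -- RAW r2
[5] i7/i8  xor or  -- dual
[6] i9/i10  ld mul  -- dual

CYCLES = 7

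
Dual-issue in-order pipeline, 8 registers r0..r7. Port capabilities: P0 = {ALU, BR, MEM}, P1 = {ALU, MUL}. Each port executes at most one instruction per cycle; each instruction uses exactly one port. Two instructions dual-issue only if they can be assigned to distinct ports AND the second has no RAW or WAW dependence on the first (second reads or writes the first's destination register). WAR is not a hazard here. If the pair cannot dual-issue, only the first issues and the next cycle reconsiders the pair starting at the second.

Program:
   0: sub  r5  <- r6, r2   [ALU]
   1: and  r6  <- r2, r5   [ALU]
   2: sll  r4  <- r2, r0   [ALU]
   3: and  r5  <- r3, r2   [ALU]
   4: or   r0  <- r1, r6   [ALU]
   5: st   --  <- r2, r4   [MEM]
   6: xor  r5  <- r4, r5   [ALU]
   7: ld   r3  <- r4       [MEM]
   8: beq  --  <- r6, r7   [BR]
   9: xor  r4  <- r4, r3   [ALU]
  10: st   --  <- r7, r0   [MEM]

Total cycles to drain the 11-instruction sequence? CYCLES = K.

0. sub.ALU @i0  | RAW r5
1. and.ALU/sll.ALU @i1/i2  | 2-wide
2. and.ALU/or.ALU @i3/i4  | 2-wide
3. st.MEM/xor.ALU @i5/i6  | 2-wide
4. ld.MEM @i7  | no-port MEM/BR
5. beq.BR/xor.ALU @i8/i9  | 2-wide
6. st.MEM @i10  | tail

CYCLES = 7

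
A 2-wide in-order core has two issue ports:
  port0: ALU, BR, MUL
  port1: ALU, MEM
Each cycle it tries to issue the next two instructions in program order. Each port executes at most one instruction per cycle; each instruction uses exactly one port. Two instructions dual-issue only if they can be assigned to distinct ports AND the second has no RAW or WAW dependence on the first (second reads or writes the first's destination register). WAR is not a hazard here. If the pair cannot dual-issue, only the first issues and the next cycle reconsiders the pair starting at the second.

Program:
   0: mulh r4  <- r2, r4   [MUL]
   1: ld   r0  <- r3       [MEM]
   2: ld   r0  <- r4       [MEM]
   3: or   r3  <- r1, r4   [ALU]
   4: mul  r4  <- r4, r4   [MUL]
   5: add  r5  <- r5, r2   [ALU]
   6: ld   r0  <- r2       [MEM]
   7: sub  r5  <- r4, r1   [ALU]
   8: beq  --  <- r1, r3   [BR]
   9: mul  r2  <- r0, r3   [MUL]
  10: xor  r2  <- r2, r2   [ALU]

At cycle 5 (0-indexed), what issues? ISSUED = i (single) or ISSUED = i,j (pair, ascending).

#0 head=0: mulh ld i0&i1 2-wide
#1 head=2: ld or i2&i3 2-wide
#2 head=4: mul add i4&i5 2-wide
#3 head=6: ld sub i6&i7 2-wide
#4 head=8: beq i8 no-port BR/MUL
#5 head=9: mul i9 RAW+WAW r2
#6 head=10: xor i10 tail

ISSUED = 9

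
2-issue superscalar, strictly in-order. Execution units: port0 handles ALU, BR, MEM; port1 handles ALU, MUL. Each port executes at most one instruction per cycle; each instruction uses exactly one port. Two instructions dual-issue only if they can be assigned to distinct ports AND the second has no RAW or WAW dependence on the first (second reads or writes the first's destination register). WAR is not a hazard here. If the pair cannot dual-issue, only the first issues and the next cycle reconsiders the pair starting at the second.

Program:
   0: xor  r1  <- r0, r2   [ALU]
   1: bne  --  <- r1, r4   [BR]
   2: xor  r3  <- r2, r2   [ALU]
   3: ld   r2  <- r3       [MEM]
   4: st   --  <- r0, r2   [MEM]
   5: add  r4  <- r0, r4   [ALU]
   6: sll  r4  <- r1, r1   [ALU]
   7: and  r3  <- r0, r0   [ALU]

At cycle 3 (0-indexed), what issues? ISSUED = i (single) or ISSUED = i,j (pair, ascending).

ISSUED = 4,5

c0: i0 xor.ALU  RAW r1
c1: i1&i2 bne.BR;xor.ALU  2-wide
c2: i3 ld.MEM  no-port MEM/MEM
c3: i4&i5 st.MEM;add.ALU  2-wide
c4: i6&i7 sll.ALU;and.ALU  2-wide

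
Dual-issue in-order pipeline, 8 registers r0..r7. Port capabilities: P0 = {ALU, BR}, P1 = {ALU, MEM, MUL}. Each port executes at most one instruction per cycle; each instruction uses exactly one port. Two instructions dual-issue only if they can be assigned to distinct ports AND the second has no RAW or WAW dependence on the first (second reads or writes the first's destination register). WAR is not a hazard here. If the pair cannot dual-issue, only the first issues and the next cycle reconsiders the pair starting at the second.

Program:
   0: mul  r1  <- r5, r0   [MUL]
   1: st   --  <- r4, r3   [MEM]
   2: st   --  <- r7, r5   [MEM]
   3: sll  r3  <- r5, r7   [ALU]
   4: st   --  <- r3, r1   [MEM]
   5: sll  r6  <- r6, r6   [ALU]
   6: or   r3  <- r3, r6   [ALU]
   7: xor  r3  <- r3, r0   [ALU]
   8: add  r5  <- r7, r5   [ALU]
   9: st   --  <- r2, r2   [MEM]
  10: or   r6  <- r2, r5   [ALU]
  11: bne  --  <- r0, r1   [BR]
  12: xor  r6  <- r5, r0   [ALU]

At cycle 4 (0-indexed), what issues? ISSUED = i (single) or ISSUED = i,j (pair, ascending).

t=0 i0:mul ; no-port MUL/MEM
t=1 i1:st ; no-port MEM/MEM
t=2 i2/i3:st sll ; 2-wide
t=3 i4/i5:st sll ; 2-wide
t=4 i6:or ; RAW+WAW r3
t=5 i7/i8:xor add ; 2-wide
t=6 i9/i10:st or ; 2-wide
t=7 i11/i12:bne xor ; 2-wide

ISSUED = 6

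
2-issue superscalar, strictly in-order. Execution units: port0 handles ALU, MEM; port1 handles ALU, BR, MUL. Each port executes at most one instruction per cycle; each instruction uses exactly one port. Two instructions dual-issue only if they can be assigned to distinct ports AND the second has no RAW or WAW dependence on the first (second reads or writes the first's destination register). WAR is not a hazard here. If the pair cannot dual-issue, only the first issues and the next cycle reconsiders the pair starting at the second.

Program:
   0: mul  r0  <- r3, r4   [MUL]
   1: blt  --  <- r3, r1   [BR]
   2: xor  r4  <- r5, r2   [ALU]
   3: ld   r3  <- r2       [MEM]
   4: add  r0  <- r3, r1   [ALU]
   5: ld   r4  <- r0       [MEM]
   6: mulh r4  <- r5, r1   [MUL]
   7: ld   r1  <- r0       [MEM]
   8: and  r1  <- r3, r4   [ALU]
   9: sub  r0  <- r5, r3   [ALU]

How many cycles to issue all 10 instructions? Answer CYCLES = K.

CYCLES = 7

#0 head=0: mul i0 no-port MUL/BR
#1 head=1: blt+xor i1&i2 pair
#2 head=3: ld i3 RAW r3
#3 head=4: add i4 RAW r0
#4 head=5: ld i5 WAW r4
#5 head=6: mulh+ld i6&i7 pair
#6 head=8: and+sub i8&i9 pair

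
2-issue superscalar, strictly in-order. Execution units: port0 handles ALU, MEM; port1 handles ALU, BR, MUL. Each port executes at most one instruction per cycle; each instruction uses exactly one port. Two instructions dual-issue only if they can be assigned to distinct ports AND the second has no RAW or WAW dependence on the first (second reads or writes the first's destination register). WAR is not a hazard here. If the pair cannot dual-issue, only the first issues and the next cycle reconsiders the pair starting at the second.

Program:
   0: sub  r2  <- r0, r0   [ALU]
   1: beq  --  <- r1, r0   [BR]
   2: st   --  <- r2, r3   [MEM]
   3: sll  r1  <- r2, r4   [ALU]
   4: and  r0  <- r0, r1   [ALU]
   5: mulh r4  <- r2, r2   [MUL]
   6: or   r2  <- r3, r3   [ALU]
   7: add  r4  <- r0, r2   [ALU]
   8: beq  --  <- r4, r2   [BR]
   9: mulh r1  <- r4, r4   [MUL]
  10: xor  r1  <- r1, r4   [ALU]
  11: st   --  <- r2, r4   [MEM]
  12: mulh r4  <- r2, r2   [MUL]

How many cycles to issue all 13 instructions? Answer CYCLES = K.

[0] i0+i1  sub.ALU+beq.BR  -- 2-wide
[1] i2+i3  st.MEM+sll.ALU  -- 2-wide
[2] i4+i5  and.ALU+mulh.MUL  -- 2-wide
[3] i6  or.ALU  -- RAW r2
[4] i7  add.ALU  -- RAW r4
[5] i8  beq.BR  -- no-port BR/MUL
[6] i9  mulh.MUL  -- RAW+WAW r1
[7] i10+i11  xor.ALU+st.MEM  -- 2-wide
[8] i12  mulh.MUL  -- tail

CYCLES = 9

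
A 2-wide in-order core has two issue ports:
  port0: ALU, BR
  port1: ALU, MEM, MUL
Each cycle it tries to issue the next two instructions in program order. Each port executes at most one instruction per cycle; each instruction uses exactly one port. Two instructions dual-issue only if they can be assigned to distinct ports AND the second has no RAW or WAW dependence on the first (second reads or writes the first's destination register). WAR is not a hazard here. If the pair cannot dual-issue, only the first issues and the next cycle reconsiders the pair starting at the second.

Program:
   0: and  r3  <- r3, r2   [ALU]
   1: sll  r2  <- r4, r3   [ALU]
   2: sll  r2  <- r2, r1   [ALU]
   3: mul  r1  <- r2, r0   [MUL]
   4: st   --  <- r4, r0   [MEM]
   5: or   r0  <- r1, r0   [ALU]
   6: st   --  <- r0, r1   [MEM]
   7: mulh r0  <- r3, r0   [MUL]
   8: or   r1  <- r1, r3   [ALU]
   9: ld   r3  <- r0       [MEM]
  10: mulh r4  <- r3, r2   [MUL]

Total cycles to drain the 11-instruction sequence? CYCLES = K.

CYCLES = 9

[0] i0  and.ALU  -- RAW r3
[1] i1  sll.ALU  -- RAW+WAW r2
[2] i2  sll.ALU  -- RAW r2
[3] i3  mul.MUL  -- no-port MUL/MEM
[4] i4,i5  st.MEM/or.ALU  -- 2-wide
[5] i6  st.MEM  -- no-port MEM/MUL
[6] i7,i8  mulh.MUL/or.ALU  -- 2-wide
[7] i9  ld.MEM  -- no-port MEM/MUL
[8] i10  mulh.MUL  -- tail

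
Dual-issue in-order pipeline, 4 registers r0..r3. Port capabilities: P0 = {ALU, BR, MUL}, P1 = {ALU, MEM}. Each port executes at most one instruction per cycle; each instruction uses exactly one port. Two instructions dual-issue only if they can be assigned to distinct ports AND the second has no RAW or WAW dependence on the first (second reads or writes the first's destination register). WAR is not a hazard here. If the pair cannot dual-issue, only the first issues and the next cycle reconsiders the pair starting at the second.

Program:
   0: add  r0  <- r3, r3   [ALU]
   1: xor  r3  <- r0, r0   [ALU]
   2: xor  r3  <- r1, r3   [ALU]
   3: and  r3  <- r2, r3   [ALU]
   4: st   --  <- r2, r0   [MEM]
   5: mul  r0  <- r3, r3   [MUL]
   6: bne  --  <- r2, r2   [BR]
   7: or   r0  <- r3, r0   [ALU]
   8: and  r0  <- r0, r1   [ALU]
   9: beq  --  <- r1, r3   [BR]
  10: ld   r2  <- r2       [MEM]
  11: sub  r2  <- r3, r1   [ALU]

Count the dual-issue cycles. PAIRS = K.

t=0 i0:add ; RAW r0
t=1 i1:xor ; RAW+WAW r3
t=2 i2:xor ; RAW+WAW r3
t=3 i3+i4:and+st ; pair
t=4 i5:mul ; no-port MUL/BR
t=5 i6+i7:bne+or ; pair
t=6 i8+i9:and+beq ; pair
t=7 i10:ld ; WAW r2
t=8 i11:sub ; tail

PAIRS = 3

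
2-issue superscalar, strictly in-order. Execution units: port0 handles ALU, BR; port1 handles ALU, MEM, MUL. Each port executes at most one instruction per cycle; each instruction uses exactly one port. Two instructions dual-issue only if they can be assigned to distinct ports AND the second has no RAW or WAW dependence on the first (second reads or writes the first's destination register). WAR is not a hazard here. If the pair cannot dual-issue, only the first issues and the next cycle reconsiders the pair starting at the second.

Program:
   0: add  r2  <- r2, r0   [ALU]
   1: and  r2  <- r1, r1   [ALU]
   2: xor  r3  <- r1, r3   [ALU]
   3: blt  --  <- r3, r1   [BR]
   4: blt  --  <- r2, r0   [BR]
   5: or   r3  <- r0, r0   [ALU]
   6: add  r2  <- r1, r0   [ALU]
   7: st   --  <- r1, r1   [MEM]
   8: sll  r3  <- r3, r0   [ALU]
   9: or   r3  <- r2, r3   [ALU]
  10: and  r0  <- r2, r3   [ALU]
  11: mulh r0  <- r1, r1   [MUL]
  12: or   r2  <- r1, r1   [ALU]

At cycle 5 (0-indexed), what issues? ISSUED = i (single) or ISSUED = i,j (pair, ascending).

ISSUED = 8

0. add @i0  | WAW r2
1. and;xor @i1/i2  | 2-wide
2. blt @i3  | no-port BR/BR
3. blt;or @i4/i5  | 2-wide
4. add;st @i6/i7  | 2-wide
5. sll @i8  | RAW+WAW r3
6. or @i9  | RAW r3
7. and @i10  | WAW r0
8. mulh;or @i11/i12  | 2-wide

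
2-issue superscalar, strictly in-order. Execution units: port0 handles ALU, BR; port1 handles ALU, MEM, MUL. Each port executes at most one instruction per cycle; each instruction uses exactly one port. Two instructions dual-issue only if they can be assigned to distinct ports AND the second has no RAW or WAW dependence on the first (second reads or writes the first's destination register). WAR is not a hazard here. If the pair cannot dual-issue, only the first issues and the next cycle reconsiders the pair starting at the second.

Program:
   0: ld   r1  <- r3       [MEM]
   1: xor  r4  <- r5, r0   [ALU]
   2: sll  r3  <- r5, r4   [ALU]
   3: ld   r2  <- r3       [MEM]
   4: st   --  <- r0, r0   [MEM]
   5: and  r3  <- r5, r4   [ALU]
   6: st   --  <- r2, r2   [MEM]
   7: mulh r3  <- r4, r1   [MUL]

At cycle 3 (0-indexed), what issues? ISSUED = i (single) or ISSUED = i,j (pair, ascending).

ISSUED = 4,5

#0 head=0: ld.MEM/xor.ALU i0&i1 pair
#1 head=2: sll.ALU i2 RAW r3
#2 head=3: ld.MEM i3 no-port MEM/MEM
#3 head=4: st.MEM/and.ALU i4&i5 pair
#4 head=6: st.MEM i6 no-port MEM/MUL
#5 head=7: mulh.MUL i7 tail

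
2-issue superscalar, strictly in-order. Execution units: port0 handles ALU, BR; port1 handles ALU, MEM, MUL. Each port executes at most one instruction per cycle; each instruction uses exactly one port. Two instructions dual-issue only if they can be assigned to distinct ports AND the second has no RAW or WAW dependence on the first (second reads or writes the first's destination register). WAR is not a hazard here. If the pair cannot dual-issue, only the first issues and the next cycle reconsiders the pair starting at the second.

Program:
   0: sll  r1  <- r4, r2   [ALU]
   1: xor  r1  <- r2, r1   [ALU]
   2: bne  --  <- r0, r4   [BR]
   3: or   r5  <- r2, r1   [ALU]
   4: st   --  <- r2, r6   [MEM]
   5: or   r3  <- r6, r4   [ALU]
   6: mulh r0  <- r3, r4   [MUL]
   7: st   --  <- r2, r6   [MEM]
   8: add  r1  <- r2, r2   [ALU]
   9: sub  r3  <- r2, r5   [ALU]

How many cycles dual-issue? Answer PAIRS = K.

PAIRS = 3

[0] i0  sll.ALU  -- RAW+WAW r1
[1] i1&i2  xor.ALU bne.BR  -- pair
[2] i3&i4  or.ALU st.MEM  -- pair
[3] i5  or.ALU  -- RAW r3
[4] i6  mulh.MUL  -- no-port MUL/MEM
[5] i7&i8  st.MEM add.ALU  -- pair
[6] i9  sub.ALU  -- tail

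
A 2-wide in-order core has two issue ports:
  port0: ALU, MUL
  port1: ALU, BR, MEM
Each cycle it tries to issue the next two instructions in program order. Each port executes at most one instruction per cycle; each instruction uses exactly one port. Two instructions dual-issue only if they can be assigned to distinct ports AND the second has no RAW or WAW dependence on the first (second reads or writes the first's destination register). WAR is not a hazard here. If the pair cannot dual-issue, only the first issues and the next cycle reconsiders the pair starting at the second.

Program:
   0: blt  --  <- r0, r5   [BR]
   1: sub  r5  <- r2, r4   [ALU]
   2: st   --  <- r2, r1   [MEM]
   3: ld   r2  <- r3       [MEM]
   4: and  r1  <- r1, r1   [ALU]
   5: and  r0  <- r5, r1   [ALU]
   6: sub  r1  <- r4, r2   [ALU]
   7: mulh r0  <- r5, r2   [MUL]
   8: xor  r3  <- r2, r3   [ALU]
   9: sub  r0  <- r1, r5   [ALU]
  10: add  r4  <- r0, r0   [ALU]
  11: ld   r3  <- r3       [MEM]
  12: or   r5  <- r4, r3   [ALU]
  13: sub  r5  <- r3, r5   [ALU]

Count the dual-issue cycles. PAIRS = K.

PAIRS = 5

[0] i0/i1  blt.BR;sub.ALU  -- pair
[1] i2  st.MEM  -- no-port MEM/MEM
[2] i3/i4  ld.MEM;and.ALU  -- pair
[3] i5/i6  and.ALU;sub.ALU  -- pair
[4] i7/i8  mulh.MUL;xor.ALU  -- pair
[5] i9  sub.ALU  -- RAW r0
[6] i10/i11  add.ALU;ld.MEM  -- pair
[7] i12  or.ALU  -- RAW+WAW r5
[8] i13  sub.ALU  -- tail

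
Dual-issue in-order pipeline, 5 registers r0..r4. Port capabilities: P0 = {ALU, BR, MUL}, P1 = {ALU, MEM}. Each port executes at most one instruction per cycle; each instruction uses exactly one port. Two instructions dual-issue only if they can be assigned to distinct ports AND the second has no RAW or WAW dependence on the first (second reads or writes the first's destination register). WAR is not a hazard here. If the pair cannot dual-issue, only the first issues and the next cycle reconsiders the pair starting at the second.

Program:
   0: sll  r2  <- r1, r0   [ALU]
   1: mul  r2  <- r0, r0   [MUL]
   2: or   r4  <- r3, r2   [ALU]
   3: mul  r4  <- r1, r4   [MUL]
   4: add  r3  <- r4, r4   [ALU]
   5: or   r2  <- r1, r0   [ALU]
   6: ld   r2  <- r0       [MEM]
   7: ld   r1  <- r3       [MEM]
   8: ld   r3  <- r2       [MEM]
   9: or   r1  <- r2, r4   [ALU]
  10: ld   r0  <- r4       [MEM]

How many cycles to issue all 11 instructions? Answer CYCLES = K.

CYCLES = 9

#0 head=0: sll i0 WAW r2
#1 head=1: mul i1 RAW r2
#2 head=2: or i2 RAW+WAW r4
#3 head=3: mul i3 RAW r4
#4 head=4: add+or i4,i5 2-wide
#5 head=6: ld i6 no-port MEM/MEM
#6 head=7: ld i7 no-port MEM/MEM
#7 head=8: ld+or i8,i9 2-wide
#8 head=10: ld i10 tail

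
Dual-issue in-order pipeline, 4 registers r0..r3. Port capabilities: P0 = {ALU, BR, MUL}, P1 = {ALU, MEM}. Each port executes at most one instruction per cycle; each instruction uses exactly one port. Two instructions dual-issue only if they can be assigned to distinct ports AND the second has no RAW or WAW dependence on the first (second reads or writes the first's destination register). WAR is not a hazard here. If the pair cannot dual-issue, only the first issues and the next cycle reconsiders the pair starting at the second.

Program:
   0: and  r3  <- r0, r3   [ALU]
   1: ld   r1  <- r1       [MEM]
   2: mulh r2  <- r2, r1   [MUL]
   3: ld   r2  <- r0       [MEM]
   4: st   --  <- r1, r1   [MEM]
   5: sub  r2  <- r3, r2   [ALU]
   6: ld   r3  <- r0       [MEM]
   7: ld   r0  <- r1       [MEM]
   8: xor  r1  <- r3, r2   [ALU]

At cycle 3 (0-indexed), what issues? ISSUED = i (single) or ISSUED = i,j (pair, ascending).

  cy0 -> i0&i1 (and ld) 2-wide
  cy1 -> i2 (mulh) WAW r2
  cy2 -> i3 (ld) no-port MEM/MEM
  cy3 -> i4&i5 (st sub) 2-wide
  cy4 -> i6 (ld) no-port MEM/MEM
  cy5 -> i7&i8 (ld xor) 2-wide

ISSUED = 4,5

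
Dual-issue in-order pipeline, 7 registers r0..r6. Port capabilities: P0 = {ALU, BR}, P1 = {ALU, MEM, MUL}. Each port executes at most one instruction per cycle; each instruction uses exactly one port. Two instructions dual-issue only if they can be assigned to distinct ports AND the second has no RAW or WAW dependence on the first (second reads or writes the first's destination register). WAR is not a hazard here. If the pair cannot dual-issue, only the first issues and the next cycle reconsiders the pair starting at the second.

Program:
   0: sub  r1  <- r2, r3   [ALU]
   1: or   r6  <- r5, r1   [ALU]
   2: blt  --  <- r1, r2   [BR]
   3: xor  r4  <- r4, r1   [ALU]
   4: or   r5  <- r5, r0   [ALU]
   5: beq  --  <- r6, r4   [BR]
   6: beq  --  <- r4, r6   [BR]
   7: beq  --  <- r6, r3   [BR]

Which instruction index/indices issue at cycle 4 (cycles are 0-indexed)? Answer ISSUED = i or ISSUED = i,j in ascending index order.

ISSUED = 6

t=0 i0:sub.ALU ; RAW r1
t=1 i1+i2:or.ALU/blt.BR ; pair
t=2 i3+i4:xor.ALU/or.ALU ; pair
t=3 i5:beq.BR ; no-port BR/BR
t=4 i6:beq.BR ; no-port BR/BR
t=5 i7:beq.BR ; tail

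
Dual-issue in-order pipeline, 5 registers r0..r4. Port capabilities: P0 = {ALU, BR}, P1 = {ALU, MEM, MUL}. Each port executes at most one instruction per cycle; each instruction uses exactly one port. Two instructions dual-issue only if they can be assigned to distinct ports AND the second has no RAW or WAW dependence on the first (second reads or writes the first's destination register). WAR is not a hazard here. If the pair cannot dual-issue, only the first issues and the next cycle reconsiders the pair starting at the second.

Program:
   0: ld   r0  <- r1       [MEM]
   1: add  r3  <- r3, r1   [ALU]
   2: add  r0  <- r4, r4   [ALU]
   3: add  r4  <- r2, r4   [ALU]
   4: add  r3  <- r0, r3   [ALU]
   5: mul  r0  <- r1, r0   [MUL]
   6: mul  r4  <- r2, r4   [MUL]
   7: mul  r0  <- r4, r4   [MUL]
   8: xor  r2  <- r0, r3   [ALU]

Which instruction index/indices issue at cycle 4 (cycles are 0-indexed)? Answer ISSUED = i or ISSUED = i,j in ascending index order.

t=0 i0&i1:ld.MEM;add.ALU ; 2-wide
t=1 i2&i3:add.ALU;add.ALU ; 2-wide
t=2 i4&i5:add.ALU;mul.MUL ; 2-wide
t=3 i6:mul.MUL ; no-port MUL/MUL
t=4 i7:mul.MUL ; RAW r0
t=5 i8:xor.ALU ; tail

ISSUED = 7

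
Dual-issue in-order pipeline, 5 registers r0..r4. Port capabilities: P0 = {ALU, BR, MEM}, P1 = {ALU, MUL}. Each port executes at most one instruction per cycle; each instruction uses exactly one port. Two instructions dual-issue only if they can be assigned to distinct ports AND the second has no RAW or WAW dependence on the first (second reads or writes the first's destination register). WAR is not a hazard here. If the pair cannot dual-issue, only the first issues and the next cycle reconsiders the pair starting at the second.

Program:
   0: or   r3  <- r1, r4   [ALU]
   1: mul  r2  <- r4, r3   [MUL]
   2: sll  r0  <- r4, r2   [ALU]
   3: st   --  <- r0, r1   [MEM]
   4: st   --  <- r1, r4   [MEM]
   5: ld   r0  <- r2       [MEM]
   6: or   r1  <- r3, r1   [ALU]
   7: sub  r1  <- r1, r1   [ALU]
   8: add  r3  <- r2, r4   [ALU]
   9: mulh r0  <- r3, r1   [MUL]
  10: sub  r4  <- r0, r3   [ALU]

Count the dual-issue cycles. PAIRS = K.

c0: i0 or.ALU  RAW r3
c1: i1 mul.MUL  RAW r2
c2: i2 sll.ALU  RAW r0
c3: i3 st.MEM  no-port MEM/MEM
c4: i4 st.MEM  no-port MEM/MEM
c5: i5&i6 ld.MEM+or.ALU  2-wide
c6: i7&i8 sub.ALU+add.ALU  2-wide
c7: i9 mulh.MUL  RAW r0
c8: i10 sub.ALU  tail

PAIRS = 2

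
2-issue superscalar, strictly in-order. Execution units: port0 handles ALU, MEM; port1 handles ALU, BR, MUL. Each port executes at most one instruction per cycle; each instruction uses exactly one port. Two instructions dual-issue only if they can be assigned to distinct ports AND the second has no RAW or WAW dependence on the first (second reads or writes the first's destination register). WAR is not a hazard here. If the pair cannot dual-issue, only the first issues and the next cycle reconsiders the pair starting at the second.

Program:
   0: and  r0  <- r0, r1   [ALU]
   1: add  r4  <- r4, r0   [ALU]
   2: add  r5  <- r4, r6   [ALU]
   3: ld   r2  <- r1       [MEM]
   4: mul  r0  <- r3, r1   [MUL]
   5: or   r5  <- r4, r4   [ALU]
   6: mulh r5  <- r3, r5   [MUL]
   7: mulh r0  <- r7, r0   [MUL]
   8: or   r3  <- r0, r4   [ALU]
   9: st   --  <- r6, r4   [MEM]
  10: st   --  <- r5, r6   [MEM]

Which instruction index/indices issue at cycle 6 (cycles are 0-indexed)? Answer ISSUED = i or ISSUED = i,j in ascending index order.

t=0 i0:and.ALU ; RAW r0
t=1 i1:add.ALU ; RAW r4
t=2 i2&i3:add.ALU+ld.MEM ; 2-wide
t=3 i4&i5:mul.MUL+or.ALU ; 2-wide
t=4 i6:mulh.MUL ; no-port MUL/MUL
t=5 i7:mulh.MUL ; RAW r0
t=6 i8&i9:or.ALU+st.MEM ; 2-wide
t=7 i10:st.MEM ; tail

ISSUED = 8,9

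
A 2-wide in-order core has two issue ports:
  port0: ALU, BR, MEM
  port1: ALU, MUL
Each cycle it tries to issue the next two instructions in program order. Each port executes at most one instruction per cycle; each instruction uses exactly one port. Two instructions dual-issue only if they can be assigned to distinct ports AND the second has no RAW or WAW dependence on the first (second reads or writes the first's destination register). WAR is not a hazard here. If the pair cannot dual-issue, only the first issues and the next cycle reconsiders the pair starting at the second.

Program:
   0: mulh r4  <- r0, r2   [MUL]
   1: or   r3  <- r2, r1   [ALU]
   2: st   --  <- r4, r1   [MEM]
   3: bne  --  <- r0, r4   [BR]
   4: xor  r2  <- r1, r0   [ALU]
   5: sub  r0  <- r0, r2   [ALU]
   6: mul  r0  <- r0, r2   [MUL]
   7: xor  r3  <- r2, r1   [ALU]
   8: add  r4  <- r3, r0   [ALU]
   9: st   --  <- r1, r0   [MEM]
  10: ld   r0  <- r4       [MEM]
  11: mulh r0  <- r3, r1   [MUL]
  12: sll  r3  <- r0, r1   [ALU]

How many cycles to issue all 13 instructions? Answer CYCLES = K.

[0] i0,i1  mulh/or  -- pair
[1] i2  st  -- no-port MEM/BR
[2] i3,i4  bne/xor  -- pair
[3] i5  sub  -- RAW+WAW r0
[4] i6,i7  mul/xor  -- pair
[5] i8,i9  add/st  -- pair
[6] i10  ld  -- WAW r0
[7] i11  mulh  -- RAW r0
[8] i12  sll  -- tail

CYCLES = 9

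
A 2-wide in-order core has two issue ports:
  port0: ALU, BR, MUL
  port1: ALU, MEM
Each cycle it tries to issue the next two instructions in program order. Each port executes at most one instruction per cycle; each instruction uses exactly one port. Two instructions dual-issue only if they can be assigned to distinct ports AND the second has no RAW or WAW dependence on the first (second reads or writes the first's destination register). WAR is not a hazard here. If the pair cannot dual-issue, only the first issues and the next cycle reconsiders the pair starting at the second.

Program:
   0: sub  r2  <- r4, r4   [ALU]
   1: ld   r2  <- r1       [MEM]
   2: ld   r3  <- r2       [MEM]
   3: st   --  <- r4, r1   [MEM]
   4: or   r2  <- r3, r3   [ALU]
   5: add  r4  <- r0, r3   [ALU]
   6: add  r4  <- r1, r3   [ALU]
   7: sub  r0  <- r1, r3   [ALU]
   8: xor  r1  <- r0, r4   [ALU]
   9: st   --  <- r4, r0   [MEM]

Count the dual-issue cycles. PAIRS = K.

0. sub @i0  | WAW r2
1. ld @i1  | no-port MEM/MEM
2. ld @i2  | no-port MEM/MEM
3. st+or @i3/i4  | 2-wide
4. add @i5  | WAW r4
5. add+sub @i6/i7  | 2-wide
6. xor+st @i8/i9  | 2-wide

PAIRS = 3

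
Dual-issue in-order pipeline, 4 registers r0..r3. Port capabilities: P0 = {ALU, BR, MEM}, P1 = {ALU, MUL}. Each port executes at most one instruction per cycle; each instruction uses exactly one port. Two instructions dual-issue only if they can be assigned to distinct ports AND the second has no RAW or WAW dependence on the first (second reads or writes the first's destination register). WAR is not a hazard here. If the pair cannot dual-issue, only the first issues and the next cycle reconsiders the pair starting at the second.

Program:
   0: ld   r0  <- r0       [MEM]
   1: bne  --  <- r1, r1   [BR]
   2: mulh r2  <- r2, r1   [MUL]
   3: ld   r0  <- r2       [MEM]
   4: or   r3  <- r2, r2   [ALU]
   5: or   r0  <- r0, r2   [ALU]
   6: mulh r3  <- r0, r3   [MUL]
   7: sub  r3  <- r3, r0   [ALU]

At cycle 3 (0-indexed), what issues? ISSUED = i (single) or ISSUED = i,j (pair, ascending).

ISSUED = 5

c0: i0 ld.MEM  no-port MEM/BR
c1: i1+i2 bne.BR+mulh.MUL  dual
c2: i3+i4 ld.MEM+or.ALU  dual
c3: i5 or.ALU  RAW r0
c4: i6 mulh.MUL  RAW+WAW r3
c5: i7 sub.ALU  tail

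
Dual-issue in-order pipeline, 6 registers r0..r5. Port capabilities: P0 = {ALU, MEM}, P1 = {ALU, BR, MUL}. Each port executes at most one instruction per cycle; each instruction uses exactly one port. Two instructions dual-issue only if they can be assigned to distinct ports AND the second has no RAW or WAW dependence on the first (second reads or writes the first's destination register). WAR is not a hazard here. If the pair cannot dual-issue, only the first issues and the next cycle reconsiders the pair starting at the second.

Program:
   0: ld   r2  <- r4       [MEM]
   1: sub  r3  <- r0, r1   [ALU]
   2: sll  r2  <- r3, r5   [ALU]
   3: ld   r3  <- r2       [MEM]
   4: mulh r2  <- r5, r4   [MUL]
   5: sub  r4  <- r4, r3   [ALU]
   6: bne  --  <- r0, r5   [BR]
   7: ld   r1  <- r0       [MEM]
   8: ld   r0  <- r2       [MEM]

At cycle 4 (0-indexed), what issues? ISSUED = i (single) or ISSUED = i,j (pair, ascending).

t=0 i0&i1:ld/sub ; pair
t=1 i2:sll ; RAW r2
t=2 i3&i4:ld/mulh ; pair
t=3 i5&i6:sub/bne ; pair
t=4 i7:ld ; no-port MEM/MEM
t=5 i8:ld ; tail

ISSUED = 7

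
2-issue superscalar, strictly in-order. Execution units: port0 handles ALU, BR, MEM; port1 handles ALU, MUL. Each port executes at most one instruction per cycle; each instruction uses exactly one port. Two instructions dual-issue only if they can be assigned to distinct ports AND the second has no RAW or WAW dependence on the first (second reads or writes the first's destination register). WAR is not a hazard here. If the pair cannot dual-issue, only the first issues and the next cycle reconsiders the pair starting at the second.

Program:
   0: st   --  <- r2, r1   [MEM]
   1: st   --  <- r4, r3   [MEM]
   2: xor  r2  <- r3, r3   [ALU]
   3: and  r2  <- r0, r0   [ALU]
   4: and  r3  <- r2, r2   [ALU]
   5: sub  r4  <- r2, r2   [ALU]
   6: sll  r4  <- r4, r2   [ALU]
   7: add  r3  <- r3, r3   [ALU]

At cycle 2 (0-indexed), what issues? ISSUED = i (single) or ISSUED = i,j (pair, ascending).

ISSUED = 3

[0] i0  st  -- no-port MEM/MEM
[1] i1+i2  st+xor  -- pair
[2] i3  and  -- RAW r2
[3] i4+i5  and+sub  -- pair
[4] i6+i7  sll+add  -- pair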